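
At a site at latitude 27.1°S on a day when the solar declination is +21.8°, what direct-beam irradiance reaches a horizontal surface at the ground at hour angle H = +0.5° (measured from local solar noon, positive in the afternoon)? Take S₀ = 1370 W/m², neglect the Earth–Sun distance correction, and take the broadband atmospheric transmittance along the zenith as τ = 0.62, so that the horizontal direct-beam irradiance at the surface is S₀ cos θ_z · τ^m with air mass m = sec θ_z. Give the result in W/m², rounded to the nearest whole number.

cos θ_z = sin(-27.1°) sin(21.8°) + cos(-27.1°) cos(21.8°) cos(0.50°) = -0.1692 + 0.8265 = 0.6573.
Air mass m = 1/cos θ_z = 1/0.6573 = 1.521; τ^m = 0.62^1.521 = 0.4833.
Surface direct beam = 1370 × 0.6573 × 0.4833 = 435.21 W/m².

435 W/m²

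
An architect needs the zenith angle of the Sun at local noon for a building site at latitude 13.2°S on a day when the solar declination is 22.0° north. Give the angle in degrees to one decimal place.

35.2°

At local solar noon the hour angle is zero, so the zenith angle is |φ − δ| = |-13.2° − (22.0°)| = 35.2°.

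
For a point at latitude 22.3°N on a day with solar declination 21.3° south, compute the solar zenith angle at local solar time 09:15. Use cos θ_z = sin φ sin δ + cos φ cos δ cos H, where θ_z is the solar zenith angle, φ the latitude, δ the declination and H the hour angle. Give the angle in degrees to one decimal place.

59.3°

Hour angle H = 15° × (9.25 − 12) = -41.25°.
cos θ_z = sin(22.3°) sin(-21.3°) + cos(22.3°) cos(-21.3°) cos(-41.25°) = -0.1378 + 0.6481 = 0.5103.
θ_z = arccos(0.5103) = 59.32°.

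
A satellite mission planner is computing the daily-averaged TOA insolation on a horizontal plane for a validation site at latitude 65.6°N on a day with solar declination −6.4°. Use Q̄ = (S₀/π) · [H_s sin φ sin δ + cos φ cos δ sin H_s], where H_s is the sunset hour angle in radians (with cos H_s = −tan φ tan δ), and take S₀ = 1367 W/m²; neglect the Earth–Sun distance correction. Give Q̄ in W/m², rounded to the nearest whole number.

cos H_s = −tan(65.6°) · tan(-6.4°) = 0.2473, so H_s = arccos(0.2473) = 75.68°. In radians, H_s = 1.3209.
H_s sin φ sin δ = 1.3209 × 0.9107 × -0.1115 = -0.1341.
cos φ cos δ sin H_s = 0.4131 × 0.9938 × 0.9689 = 0.3978.
Q̄ = (1367/π) × (-0.1341 + 0.3978) = 435.13 × 0.2637 = 114.74 W/m².

115 W/m²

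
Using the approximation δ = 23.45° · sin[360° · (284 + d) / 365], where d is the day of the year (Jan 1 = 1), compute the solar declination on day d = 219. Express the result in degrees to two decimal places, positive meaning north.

+16.26°

360 × (284 + 219) / 365 = 496.110°; sin(496.110°) = 0.6933.
δ = 23.45 × 0.6933 = 16.258° ≈ +16.26°.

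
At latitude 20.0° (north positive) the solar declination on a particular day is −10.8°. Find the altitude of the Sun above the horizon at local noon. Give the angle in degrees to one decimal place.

59.2°

At local solar noon the hour angle is zero, so the elevation is 90° − |φ − δ| = 90° − |20.0° − (-10.8°)| = 90° − 30.8° = 59.2°.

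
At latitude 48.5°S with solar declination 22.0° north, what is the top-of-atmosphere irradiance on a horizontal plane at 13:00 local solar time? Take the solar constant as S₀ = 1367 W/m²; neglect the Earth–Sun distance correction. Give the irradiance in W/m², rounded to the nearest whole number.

428 W/m²

Hour angle H = 15° × (13 − 12) = 15.00°.
With φ = -48.5°, δ = 22.0°, H = 15.00°: sin φ sin δ = -0.2806, cos φ cos δ cos H = 0.5934, so cos θ_z = 0.3128.
Top-of-atmosphere irradiance = S₀ cos θ_z = 1367 × 0.3128 = 427.60 W/m².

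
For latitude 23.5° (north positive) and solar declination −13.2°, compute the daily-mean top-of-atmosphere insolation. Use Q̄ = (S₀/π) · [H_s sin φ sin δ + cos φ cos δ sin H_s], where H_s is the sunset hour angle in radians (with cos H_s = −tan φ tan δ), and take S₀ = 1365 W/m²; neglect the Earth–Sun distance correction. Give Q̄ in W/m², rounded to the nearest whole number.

The sunset hour angle satisfies cos H_s = −tan φ tan δ = 0.1020, giving H_s = 84.15°. In radians, H_s = 1.4687.
H_s sin φ sin δ = 1.4687 × 0.3987 × -0.2284 = -0.1337.
cos φ cos δ sin H_s = 0.9171 × 0.9736 × 0.9948 = 0.8882.
Q̄ = (1365/π) × (-0.1337 + 0.8882) = 434.49 × 0.7545 = 327.82 W/m².

328 W/m²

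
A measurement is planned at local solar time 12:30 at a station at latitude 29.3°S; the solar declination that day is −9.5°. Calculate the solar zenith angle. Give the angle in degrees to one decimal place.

21.0°

Hour angle H = 15° × (12.5 − 12) = 7.50°.
cos θ_z = sin φ sin δ + cos φ cos δ cos H = (-0.4894)(-0.1650) + (0.8721)(0.9863)(0.9914) = 0.9335.
θ_z = arccos(0.9335) = 21.01°.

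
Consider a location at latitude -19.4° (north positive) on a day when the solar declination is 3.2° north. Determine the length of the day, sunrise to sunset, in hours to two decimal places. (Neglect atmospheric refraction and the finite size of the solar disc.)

11.85 hours

cos H_s = −tan(-19.4°) · tan(3.2°) = 0.0197, so H_s = arccos(0.0197) = 88.87°.
Day length = 2 H_s / 15° h⁻¹ = 177.74° / 15 = 11.849 h.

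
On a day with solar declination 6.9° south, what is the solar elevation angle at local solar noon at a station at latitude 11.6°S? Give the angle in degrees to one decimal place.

85.3°

At local solar noon the hour angle is zero, so the elevation is 90° − |φ − δ| = 90° − |-11.6° − (-6.9°)| = 90° − 4.7° = 85.3°.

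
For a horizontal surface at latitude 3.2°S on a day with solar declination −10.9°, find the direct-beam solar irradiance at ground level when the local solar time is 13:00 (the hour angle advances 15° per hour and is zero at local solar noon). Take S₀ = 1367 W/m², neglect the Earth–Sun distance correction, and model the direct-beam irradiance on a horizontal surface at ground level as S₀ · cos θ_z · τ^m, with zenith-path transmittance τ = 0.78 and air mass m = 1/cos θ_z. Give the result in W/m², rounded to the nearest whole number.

1010 W/m²

Hour angle H = 15° × (13 − 12) = 15.00°.
With φ = -3.2°, δ = -10.9°, H = 15.00°: sin φ sin δ = 0.0106, cos φ cos δ cos H = 0.9470, so cos θ_z = 0.9576.
Air mass m = 1/cos θ_z = 1/0.9576 = 1.044; τ^m = 0.78^1.044 = 0.7715.
Surface direct beam = 1367 × 0.9576 × 0.7715 = 1009.92 W/m².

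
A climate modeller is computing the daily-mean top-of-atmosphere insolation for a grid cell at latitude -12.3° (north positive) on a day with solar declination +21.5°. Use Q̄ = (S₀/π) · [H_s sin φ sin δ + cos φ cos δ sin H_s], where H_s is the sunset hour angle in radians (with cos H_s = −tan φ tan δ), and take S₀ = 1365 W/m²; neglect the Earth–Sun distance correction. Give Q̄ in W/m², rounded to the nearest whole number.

cos H_s = −tan(-12.3°) · tan(21.5°) = 0.0859, so H_s = arccos(0.0859) = 85.07°. In radians, H_s = 1.4848.
H_s sin φ sin δ = 1.4848 × -0.2130 × 0.3665 = -0.1159.
cos φ cos δ sin H_s = 0.9770 × 0.9304 × 0.9963 = 0.9056.
Q̄ = (1365/π) × (-0.1159 + 0.9056) = 434.49 × 0.7897 = 343.12 W/m².

343 W/m²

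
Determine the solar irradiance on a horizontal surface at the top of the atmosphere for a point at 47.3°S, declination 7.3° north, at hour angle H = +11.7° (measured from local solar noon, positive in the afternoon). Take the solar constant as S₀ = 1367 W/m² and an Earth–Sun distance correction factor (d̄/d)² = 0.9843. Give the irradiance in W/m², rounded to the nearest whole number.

761 W/m²

cos θ_z = sin φ sin δ + cos φ cos δ cos H = (-0.7349)(0.1271) + (0.6782)(0.9919)(0.9792) = 0.5653.
Top-of-atmosphere irradiance = S₀ (d̄/d)² cos θ_z = 1367 × 0.9843 × 0.5653 = 760.63 W/m².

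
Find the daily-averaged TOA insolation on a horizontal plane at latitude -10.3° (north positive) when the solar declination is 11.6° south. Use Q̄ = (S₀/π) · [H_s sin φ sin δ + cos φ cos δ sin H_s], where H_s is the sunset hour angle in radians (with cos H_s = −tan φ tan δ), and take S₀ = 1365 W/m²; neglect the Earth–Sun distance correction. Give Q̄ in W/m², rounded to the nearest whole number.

−tan φ tan δ = −(-0.1817)(-0.2053) = -0.0373; H_s = arccos(-0.0373) = 92.14°. In radians, H_s = 1.6081.
H_s sin φ sin δ = 1.6081 × -0.1788 × -0.2011 = 0.0578.
cos φ cos δ sin H_s = 0.9839 × 0.9796 × 0.9993 = 0.9632.
Q̄ = (1365/π) × (0.0578 + 0.9632) = 434.49 × 1.0210 = 443.61 W/m².

444 W/m²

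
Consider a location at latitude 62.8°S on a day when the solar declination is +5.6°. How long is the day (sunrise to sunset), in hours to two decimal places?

cos H_s = −tan(-62.8°) · tan(5.6°) = 0.1908, so H_s = arccos(0.1908) = 79.00°.
Day length = 2 H_s / 15° h⁻¹ = 158.00° / 15 = 10.533 h.

10.53 hours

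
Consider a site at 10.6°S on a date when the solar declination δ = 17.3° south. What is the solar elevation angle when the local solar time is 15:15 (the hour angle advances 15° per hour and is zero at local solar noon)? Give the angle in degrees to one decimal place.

Hour angle H = 15° × (15.25 − 12) = 48.75°.
cos θ_z = sin(-10.6°) sin(-17.3°) + cos(-10.6°) cos(-17.3°) cos(48.75°) = 0.0547 + 0.6188 = 0.6735.
θ_z = arccos(0.6735) = 47.66°, so the elevation is 90° − 47.66° = 42.34°.

42.3°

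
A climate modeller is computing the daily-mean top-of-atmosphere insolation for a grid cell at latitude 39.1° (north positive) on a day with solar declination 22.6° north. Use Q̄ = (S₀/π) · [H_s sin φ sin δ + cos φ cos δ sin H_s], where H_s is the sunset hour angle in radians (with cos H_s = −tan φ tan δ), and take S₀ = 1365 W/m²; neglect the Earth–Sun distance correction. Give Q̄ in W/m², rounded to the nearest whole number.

−tan φ tan δ = −(0.8127)(0.4163) = -0.3383; H_s = arccos(-0.3383) = 109.77°. In radians, H_s = 1.9158.
H_s sin φ sin δ = 1.9158 × 0.6307 × 0.3843 = 0.4643.
cos φ cos δ sin H_s = 0.7760 × 0.9232 × 0.9411 = 0.6742.
Q̄ = (1365/π) × (0.4643 + 0.6742) = 434.49 × 1.1385 = 494.67 W/m².

495 W/m²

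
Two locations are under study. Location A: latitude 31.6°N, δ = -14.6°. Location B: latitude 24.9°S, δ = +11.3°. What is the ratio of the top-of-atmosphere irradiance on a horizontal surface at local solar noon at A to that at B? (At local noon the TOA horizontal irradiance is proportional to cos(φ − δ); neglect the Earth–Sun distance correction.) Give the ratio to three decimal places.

0.858

A: cos θ_z = cos(31.6° − (-14.6°)) = 0.6921.
B: cos θ_z = cos(-24.9° − (11.3°)) = 0.8070.
Ratio A/B = 0.6921 / 0.8070 = 0.8576.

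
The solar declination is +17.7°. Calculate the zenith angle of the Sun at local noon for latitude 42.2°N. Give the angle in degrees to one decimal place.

At local solar noon the hour angle is zero, so the zenith angle is |φ − δ| = |42.2° − (17.7°)| = 24.5°.

24.5°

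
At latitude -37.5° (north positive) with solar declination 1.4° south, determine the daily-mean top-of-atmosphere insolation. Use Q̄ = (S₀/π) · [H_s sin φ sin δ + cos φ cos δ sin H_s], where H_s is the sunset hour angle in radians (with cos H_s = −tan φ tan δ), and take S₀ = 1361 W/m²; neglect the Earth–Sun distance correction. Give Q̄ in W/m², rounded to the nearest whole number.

354 W/m²

−tan φ tan δ = −(-0.7673)(-0.0244) = -0.0187; H_s = arccos(-0.0187) = 91.07°. In radians, H_s = 1.5895.
H_s sin φ sin δ = 1.5895 × -0.6088 × -0.0244 = 0.0236.
cos φ cos δ sin H_s = 0.7934 × 0.9997 × 0.9998 = 0.7930.
Q̄ = (1361/π) × (0.0236 + 0.7930) = 433.22 × 0.8166 = 353.77 W/m².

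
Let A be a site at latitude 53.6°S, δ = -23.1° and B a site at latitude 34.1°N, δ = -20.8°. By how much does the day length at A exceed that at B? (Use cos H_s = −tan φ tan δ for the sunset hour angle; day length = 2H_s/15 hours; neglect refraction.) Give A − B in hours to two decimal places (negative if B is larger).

+6.70 h

A: H_s = arccos(−tan -53.6° · tan -23.1°) = 125.35°, so 2H_s/15 = 16.7133 h.
B: H_s = arccos(−tan 34.1° · tan -20.8°) = 75.10°, so 2H_s/15 = 10.0133 h.
A − B = 16.7133 − 10.0133 = 6.7000 h.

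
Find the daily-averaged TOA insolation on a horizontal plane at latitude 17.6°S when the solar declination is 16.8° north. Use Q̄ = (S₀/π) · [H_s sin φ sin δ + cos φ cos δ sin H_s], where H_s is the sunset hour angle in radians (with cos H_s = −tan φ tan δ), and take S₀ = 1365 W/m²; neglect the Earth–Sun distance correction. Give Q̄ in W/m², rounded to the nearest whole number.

339 W/m²

The sunset hour angle satisfies cos H_s = −tan φ tan δ = 0.0958, giving H_s = 84.50°. In radians, H_s = 1.4748.
H_s sin φ sin δ = 1.4748 × -0.3024 × 0.2890 = -0.1289.
cos φ cos δ sin H_s = 0.9532 × 0.9573 × 0.9954 = 0.9083.
Q̄ = (1365/π) × (-0.1289 + 0.9083) = 434.49 × 0.7794 = 338.64 W/m².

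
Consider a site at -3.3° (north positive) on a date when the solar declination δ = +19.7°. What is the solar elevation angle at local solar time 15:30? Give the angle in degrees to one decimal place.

Hour angle H = 15° × (15.5 − 12) = 52.50°.
cos θ_z = sin φ sin δ + cos φ cos δ cos H = (-0.0576)(0.3371) + (0.9983)(0.9415)(0.6088) = 0.5528.
θ_z = arccos(0.5528) = 56.44°, so the elevation is 90° − 56.44° = 33.56°.

33.6°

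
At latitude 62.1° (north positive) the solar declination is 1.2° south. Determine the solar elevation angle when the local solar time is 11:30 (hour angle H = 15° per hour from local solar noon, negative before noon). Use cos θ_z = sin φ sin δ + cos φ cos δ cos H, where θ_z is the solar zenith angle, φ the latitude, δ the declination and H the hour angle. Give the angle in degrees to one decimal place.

Hour angle H = 15° × (11.5 − 12) = -7.50°.
cos θ_z = sin(62.1°) sin(-1.2°) + cos(62.1°) cos(-1.2°) cos(-7.50°) = -0.0185 + 0.4638 = 0.4453.
θ_z = arccos(0.4453) = 63.56°, so the elevation is 90° − 63.56° = 26.44°.

26.4°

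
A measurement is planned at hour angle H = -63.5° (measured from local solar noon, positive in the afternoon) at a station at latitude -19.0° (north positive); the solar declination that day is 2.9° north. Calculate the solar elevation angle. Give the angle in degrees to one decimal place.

23.9°

With φ = -19.0°, δ = 2.9°, H = -63.50°: sin φ sin δ = -0.0165, cos φ cos δ cos H = 0.4213, so cos θ_z = 0.4048.
θ_z = arccos(0.4048) = 66.12°, so the elevation is 90° − 66.12° = 23.88°.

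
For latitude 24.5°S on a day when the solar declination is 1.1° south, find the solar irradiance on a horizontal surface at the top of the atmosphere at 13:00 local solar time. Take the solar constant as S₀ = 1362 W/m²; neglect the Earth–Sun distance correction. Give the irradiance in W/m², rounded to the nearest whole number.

1208 W/m²

Hour angle H = 15° × (13 − 12) = 15.00°.
cos θ_z = sin(-24.5°) sin(-1.1°) + cos(-24.5°) cos(-1.1°) cos(15.00°) = 0.0080 + 0.8788 = 0.8868.
Top-of-atmosphere irradiance = S₀ cos θ_z = 1362 × 0.8868 = 1207.82 W/m².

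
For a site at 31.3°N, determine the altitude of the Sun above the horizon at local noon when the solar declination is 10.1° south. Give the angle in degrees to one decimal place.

48.6°

At local solar noon the hour angle is zero, so the elevation is 90° − |φ − δ| = 90° − |31.3° − (-10.1°)| = 90° − 41.4° = 48.6°.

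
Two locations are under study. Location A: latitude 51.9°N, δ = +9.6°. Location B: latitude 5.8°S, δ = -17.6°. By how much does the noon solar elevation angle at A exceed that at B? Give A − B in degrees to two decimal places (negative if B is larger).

A: 90° − |51.9 − (9.6)| = 47.70°.
B: 90° − |-5.8 − (-17.6)| = 78.20°.
A − B = 47.70 − 78.20 = -30.50°.

-30.50°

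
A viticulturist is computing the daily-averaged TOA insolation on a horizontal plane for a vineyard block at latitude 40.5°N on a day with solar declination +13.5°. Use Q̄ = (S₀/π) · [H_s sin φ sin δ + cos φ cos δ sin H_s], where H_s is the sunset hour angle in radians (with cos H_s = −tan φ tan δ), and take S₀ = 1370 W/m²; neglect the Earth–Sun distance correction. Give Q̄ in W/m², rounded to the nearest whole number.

433 W/m²

cos H_s = −tan(40.5°) · tan(13.5°) = -0.2050, so H_s = arccos(-0.2050) = 101.83°. In radians, H_s = 1.7773.
H_s sin φ sin δ = 1.7773 × 0.6494 × 0.2334 = 0.2694.
cos φ cos δ sin H_s = 0.7604 × 0.9724 × 0.9788 = 0.7237.
Q̄ = (1370/π) × (0.2694 + 0.7237) = 436.08 × 0.9931 = 433.07 W/m².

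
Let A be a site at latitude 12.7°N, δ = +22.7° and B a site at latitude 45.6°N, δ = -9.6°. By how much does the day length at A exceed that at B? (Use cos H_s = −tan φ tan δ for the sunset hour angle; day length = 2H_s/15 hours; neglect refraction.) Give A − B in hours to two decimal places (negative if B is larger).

A: H_s = arccos(−tan 12.7° · tan 22.7°) = 95.41°, so 2H_s/15 = 12.7213 h.
B: H_s = arccos(−tan 45.6° · tan -9.6°) = 80.05°, so 2H_s/15 = 10.6733 h.
A − B = 12.7213 − 10.6733 = 2.0480 h.

+2.05 h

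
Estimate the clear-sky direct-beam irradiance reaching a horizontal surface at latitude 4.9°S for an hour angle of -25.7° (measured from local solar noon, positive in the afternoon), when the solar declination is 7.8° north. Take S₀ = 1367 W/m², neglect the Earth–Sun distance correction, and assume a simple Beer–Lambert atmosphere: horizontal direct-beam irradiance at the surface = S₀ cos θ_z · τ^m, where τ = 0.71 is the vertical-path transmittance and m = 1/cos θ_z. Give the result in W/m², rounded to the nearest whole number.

812 W/m²

cos θ_z = sin φ sin δ + cos φ cos δ cos H = (-0.0854)(0.1357) + (0.9963)(0.9907)(0.9011) = 0.8778.
Air mass m = 1/cos θ_z = 1/0.8778 = 1.139; τ^m = 0.71^1.139 = 0.6770.
Surface direct beam = 1367 × 0.8778 × 0.6770 = 812.37 W/m².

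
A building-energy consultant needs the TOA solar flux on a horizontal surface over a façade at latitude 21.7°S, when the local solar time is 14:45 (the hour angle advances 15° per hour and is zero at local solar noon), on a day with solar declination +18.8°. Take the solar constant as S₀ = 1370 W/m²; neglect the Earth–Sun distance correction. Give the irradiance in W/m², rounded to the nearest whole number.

Hour angle H = 15° × (14.75 − 12) = 41.25°.
cos θ_z = sin(-21.7°) sin(18.8°) + cos(-21.7°) cos(18.8°) cos(41.25°) = -0.1192 + 0.6613 = 0.5421.
Top-of-atmosphere irradiance = S₀ cos θ_z = 1370 × 0.5421 = 742.68 W/m².

743 W/m²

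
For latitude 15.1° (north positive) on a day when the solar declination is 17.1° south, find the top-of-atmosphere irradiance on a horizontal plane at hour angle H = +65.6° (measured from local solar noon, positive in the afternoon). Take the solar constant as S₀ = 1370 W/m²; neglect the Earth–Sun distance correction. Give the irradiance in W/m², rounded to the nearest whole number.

With φ = 15.1°, δ = -17.1°, H = 65.60°: sin φ sin δ = -0.0766, cos φ cos δ cos H = 0.3812, so cos θ_z = 0.3046.
Top-of-atmosphere irradiance = S₀ cos θ_z = 1370 × 0.3046 = 417.30 W/m².

417 W/m²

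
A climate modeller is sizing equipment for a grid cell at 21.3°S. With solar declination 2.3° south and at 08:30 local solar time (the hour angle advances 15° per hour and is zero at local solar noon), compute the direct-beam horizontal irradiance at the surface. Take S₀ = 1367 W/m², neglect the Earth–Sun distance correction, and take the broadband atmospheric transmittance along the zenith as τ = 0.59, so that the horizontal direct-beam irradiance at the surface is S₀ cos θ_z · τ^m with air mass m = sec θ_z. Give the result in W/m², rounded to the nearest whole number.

321 W/m²

Hour angle H = 15° × (8.5 − 12) = -52.50°.
With φ = -21.3°, δ = -2.3°, H = -52.50°: sin φ sin δ = 0.0146, cos φ cos δ cos H = 0.5667, so cos θ_z = 0.5813.
Air mass m = 1/cos θ_z = 1/0.5813 = 1.720; τ^m = 0.59^1.720 = 0.4035.
Surface direct beam = 1367 × 0.5813 × 0.4035 = 320.64 W/m².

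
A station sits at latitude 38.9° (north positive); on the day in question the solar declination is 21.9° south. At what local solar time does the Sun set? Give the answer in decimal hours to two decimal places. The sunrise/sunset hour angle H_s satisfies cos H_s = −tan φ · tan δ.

cos H_s = −tan(38.9°) · tan(-21.9°) = 0.3244, so H_s = arccos(0.3244) = 71.07°.
Sunset is at 12 + H_s/15 = 12 + 4.738 = 16.738 h local solar time.

16.74 h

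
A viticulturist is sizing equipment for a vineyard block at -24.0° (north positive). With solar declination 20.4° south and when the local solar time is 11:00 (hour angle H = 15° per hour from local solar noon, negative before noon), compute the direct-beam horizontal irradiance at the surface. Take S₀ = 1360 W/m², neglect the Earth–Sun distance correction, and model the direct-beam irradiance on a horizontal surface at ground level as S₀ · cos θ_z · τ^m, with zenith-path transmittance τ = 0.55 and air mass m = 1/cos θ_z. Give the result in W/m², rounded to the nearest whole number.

Hour angle H = 15° × (11 − 12) = -15.00°.
cos θ_z = sin(-24.0°) sin(-20.4°) + cos(-24.0°) cos(-20.4°) cos(-15.00°) = 0.1418 + 0.8271 = 0.9689.
Air mass m = 1/cos θ_z = 1/0.9689 = 1.032; τ^m = 0.55^1.032 = 0.5396.
Surface direct beam = 1360 × 0.9689 × 0.5396 = 711.03 W/m².

711 W/m²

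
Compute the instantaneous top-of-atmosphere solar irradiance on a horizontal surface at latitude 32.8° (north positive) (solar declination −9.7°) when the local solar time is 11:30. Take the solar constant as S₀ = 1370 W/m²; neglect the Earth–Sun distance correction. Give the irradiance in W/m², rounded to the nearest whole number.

1000 W/m²

Hour angle H = 15° × (11.5 − 12) = -7.50°.
cos θ_z = sin φ sin δ + cos φ cos δ cos H = (0.5417)(-0.1685) + (0.8406)(0.9857)(0.9914) = 0.7302.
Top-of-atmosphere irradiance = S₀ cos θ_z = 1370 × 0.7302 = 1000.37 W/m².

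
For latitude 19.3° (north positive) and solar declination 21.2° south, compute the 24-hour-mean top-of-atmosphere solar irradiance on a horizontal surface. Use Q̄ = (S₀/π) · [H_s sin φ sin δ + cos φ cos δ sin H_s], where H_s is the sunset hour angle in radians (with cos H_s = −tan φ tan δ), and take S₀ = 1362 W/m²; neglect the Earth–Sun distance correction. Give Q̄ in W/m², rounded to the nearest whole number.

cos H_s = −tan(19.3°) · tan(-21.2°) = 0.1358, so H_s = arccos(0.1358) = 82.20°. In radians, H_s = 1.4347.
H_s sin φ sin δ = 1.4347 × 0.3305 × -0.3616 = -0.1715.
cos φ cos δ sin H_s = 0.9438 × 0.9323 × 0.9908 = 0.8718.
Q̄ = (1362/π) × (-0.1715 + 0.8718) = 433.54 × 0.7003 = 303.61 W/m².

304 W/m²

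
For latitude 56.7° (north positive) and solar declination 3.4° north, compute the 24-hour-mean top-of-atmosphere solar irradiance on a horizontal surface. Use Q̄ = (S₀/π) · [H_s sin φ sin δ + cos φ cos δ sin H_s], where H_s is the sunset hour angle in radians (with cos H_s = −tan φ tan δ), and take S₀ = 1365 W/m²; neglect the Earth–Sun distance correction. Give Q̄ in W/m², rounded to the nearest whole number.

−tan φ tan δ = −(1.5224)(0.0594) = -0.0904; H_s = arccos(-0.0904) = 95.19°. In radians, H_s = 1.6614.
H_s sin φ sin δ = 1.6614 × 0.8358 × 0.0593 = 0.0823.
cos φ cos δ sin H_s = 0.5490 × 0.9982 × 0.9959 = 0.5458.
Q̄ = (1365/π) × (0.0823 + 0.5458) = 434.49 × 0.6281 = 272.90 W/m².

273 W/m²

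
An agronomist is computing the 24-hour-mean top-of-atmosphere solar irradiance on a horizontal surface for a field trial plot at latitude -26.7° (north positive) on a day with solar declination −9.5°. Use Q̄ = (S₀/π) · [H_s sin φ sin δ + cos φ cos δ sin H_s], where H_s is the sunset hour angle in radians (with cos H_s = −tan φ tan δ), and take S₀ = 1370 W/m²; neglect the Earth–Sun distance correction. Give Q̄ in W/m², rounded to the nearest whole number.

−tan φ tan δ = −(-0.5029)(-0.1673) = -0.0841; H_s = arccos(-0.0841) = 94.82°. In radians, H_s = 1.6549.
H_s sin φ sin δ = 1.6549 × -0.4493 × -0.1650 = 0.1227.
cos φ cos δ sin H_s = 0.8934 × 0.9863 × 0.9965 = 0.8781.
Q̄ = (1370/π) × (0.1227 + 0.8781) = 436.08 × 1.0008 = 436.43 W/m².

436 W/m²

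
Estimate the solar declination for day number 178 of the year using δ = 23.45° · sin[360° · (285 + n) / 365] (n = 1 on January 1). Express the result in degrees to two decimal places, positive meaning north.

+23.29°

360 × (285 + 178) / 365 = 456.658°; sin(456.658°) = 0.9933.
δ = 23.45 × 0.9933 = 23.293° ≈ +23.29°.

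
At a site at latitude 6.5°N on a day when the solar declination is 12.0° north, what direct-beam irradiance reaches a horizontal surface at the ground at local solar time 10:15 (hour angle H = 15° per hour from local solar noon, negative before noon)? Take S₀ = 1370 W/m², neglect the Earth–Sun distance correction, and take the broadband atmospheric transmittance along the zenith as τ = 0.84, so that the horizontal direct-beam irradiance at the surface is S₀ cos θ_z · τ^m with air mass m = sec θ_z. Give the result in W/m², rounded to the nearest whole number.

Hour angle H = 15° × (10.25 − 12) = -26.25°.
cos θ_z = sin φ sin δ + cos φ cos δ cos H = (0.1132)(0.2079) + (0.9936)(0.9781)(0.8969) = 0.8952.
Air mass m = 1/cos θ_z = 1/0.8952 = 1.117; τ^m = 0.84^1.117 = 0.8230.
Surface direct beam = 1370 × 0.8952 × 0.8230 = 1009.35 W/m².

1009 W/m²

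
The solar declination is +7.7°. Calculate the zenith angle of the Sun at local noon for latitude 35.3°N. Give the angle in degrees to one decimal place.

At local solar noon the hour angle is zero, so the zenith angle is |φ − δ| = |35.3° − (7.7°)| = 27.6°.

27.6°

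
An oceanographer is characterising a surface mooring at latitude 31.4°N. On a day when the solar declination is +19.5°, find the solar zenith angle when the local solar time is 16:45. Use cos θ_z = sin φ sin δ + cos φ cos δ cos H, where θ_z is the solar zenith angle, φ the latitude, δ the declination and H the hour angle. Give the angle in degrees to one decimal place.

64.4°

Hour angle H = 15° × (16.75 − 12) = 71.25°.
With φ = 31.4°, δ = 19.5°, H = 71.25°: sin φ sin δ = 0.1739, cos φ cos δ cos H = 0.2586, so cos θ_z = 0.4325.
θ_z = arccos(0.4325) = 64.37°.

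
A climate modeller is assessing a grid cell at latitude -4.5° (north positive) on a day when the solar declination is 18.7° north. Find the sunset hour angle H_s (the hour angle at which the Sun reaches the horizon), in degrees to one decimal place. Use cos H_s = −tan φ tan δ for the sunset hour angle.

The sunset hour angle satisfies cos H_s = −tan φ tan δ = 0.0266, giving H_s = 88.48°.

88.5°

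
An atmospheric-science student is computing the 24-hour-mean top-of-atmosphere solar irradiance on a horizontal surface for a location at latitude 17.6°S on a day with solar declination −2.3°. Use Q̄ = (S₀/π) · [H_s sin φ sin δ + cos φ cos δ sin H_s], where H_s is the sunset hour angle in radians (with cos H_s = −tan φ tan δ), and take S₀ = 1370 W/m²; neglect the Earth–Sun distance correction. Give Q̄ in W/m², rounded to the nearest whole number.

The sunset hour angle satisfies cos H_s = −tan φ tan δ = -0.0127, giving H_s = 90.73°. In radians, H_s = 1.5835.
H_s sin φ sin δ = 1.5835 × -0.3024 × -0.0401 = 0.0192.
cos φ cos δ sin H_s = 0.9532 × 0.9992 × 0.9999 = 0.9523.
Q̄ = (1370/π) × (0.0192 + 0.9523) = 436.08 × 0.9715 = 423.65 W/m².

424 W/m²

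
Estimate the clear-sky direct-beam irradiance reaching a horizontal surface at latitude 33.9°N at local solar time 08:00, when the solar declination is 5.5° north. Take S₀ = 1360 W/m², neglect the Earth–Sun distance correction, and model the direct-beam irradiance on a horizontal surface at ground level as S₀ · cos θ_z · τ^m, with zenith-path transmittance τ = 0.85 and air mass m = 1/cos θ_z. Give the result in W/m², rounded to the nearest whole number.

Hour angle H = 15° × (8 − 12) = -60.00°.
cos θ_z = sin(33.9°) sin(5.5°) + cos(33.9°) cos(5.5°) cos(-60.00°) = 0.0535 + 0.4131 = 0.4666.
Air mass m = 1/cos θ_z = 1/0.4666 = 2.143; τ^m = 0.85^2.143 = 0.7059.
Surface direct beam = 1360 × 0.4666 × 0.7059 = 447.95 W/m².

448 W/m²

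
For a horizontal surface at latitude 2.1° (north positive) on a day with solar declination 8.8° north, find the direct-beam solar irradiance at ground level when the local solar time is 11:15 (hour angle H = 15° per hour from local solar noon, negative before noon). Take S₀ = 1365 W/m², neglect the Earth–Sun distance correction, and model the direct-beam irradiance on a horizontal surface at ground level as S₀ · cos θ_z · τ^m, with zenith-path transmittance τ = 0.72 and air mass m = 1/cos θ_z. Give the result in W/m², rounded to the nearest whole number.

949 W/m²

Hour angle H = 15° × (11.25 − 12) = -11.25°.
cos θ_z = sin φ sin δ + cos φ cos δ cos H = (0.0366)(0.1530) + (0.9993)(0.9882)(0.9808) = 0.9741.
Air mass m = 1/cos θ_z = 1/0.9741 = 1.027; τ^m = 0.72^1.027 = 0.7136.
Surface direct beam = 1365 × 0.9741 × 0.7136 = 948.84 W/m².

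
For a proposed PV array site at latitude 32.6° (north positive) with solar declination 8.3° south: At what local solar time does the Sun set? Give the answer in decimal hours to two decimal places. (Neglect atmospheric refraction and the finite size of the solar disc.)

cos H_s = −tan(32.6°) · tan(-8.3°) = 0.0933, so H_s = arccos(0.0933) = 84.65°.
Sunset is at 12 + H_s/15 = 12 + 5.643 = 17.643 h local solar time.

17.64 h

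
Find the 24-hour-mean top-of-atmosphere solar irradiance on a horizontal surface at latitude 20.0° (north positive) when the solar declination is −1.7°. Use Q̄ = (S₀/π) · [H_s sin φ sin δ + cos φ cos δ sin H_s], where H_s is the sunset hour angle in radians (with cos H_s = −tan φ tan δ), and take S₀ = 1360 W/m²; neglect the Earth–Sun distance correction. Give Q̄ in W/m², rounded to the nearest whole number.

−tan φ tan δ = −(0.3640)(-0.0297) = 0.0108; H_s = arccos(0.0108) = 89.38°. In radians, H_s = 1.5600.
H_s sin φ sin δ = 1.5600 × 0.3420 × -0.0297 = -0.0158.
cos φ cos δ sin H_s = 0.9397 × 0.9996 × 0.9999 = 0.9392.
Q̄ = (1360/π) × (-0.0158 + 0.9392) = 432.90 × 0.9234 = 399.74 W/m².

400 W/m²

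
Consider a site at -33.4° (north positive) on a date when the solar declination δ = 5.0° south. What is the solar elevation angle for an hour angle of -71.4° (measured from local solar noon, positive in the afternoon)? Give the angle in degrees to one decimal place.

18.3°

With φ = -33.4°, δ = -5.0°, H = -71.40°: sin φ sin δ = 0.0480, cos φ cos δ cos H = 0.2653, so cos θ_z = 0.3133.
θ_z = arccos(0.3133) = 71.74°, so the elevation is 90° − 71.74° = 18.26°.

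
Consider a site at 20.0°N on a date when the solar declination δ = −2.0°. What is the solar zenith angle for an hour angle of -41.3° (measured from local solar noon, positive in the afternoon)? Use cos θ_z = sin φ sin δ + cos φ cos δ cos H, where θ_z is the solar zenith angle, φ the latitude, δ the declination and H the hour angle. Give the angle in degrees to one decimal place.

46.1°

cos θ_z = sin φ sin δ + cos φ cos δ cos H = (0.3420)(-0.0349) + (0.9397)(0.9994)(0.7513) = 0.6936.
θ_z = arccos(0.6936) = 46.08°.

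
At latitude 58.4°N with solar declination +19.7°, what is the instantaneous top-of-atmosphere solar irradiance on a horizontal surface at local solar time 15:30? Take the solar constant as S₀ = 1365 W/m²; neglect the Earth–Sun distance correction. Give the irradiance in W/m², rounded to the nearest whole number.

802 W/m²

Hour angle H = 15° × (15.5 − 12) = 52.50°.
cos θ_z = sin φ sin δ + cos φ cos δ cos H = (0.8517)(0.3371) + (0.5240)(0.9415)(0.6088) = 0.5875.
Top-of-atmosphere irradiance = S₀ cos θ_z = 1365 × 0.5875 = 801.94 W/m².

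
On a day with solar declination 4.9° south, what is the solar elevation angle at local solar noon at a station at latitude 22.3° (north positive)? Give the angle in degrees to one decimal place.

At local solar noon the hour angle is zero, so the elevation is 90° − |φ − δ| = 90° − |22.3° − (-4.9°)| = 90° − 27.2° = 62.8°.

62.8°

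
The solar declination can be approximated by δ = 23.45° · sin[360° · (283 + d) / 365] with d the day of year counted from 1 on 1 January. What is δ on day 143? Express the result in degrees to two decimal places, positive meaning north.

+20.34°

360 × (283 + 143) / 365 = 420.164°; sin(420.164°) = 0.8675.
δ = 23.45 × 0.8675 = 20.343° ≈ +20.34°.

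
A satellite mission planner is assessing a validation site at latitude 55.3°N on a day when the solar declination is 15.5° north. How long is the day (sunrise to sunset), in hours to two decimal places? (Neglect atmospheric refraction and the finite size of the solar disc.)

15.15 hours

−tan φ tan δ = −(1.4442)(0.2773) = -0.4005; H_s = arccos(-0.4005) = 113.61°.
Day length = 2 H_s / 15° h⁻¹ = 227.22° / 15 = 15.148 h.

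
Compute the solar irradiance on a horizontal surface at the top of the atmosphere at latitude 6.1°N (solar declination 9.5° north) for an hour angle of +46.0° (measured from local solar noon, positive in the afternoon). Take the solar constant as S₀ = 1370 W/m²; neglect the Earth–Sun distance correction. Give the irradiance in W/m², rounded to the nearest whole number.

cos θ_z = sin φ sin δ + cos φ cos δ cos H = (0.1063)(0.1650) + (0.9943)(0.9863)(0.6947) = 0.6988.
Top-of-atmosphere irradiance = S₀ cos θ_z = 1370 × 0.6988 = 957.36 W/m².

957 W/m²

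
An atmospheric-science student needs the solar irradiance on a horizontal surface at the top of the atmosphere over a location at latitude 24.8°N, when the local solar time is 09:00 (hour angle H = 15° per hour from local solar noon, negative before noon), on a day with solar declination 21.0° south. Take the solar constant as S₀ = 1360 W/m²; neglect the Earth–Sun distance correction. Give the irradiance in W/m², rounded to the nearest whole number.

611 W/m²

Hour angle H = 15° × (9 − 12) = -45.00°.
cos θ_z = sin(24.8°) sin(-21.0°) + cos(24.8°) cos(-21.0°) cos(-45.00°) = -0.1503 + 0.5993 = 0.4490.
Top-of-atmosphere irradiance = S₀ cos θ_z = 1360 × 0.4490 = 610.64 W/m².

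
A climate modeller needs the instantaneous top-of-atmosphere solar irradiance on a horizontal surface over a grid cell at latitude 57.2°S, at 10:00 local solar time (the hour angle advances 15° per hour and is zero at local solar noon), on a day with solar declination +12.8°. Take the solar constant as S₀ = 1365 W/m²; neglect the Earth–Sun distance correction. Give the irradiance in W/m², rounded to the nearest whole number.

370 W/m²

Hour angle H = 15° × (10 − 12) = -30.00°.
With φ = -57.2°, δ = 12.8°, H = -30.00°: sin φ sin δ = -0.1862, cos φ cos δ cos H = 0.4575, so cos θ_z = 0.2713.
Top-of-atmosphere irradiance = S₀ cos θ_z = 1365 × 0.2713 = 370.32 W/m².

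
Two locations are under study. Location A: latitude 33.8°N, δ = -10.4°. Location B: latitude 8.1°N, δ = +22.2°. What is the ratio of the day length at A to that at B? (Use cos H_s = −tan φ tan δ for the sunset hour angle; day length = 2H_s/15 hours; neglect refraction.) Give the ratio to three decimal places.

A: H_s = arccos(−tan 33.8° · tan -10.4°) = 82.94°, so 2H_s/15 = 11.0587 h.
B: H_s = arccos(−tan 8.1° · tan 22.2°) = 93.33°, so 2H_s/15 = 12.4440 h.
Ratio A/B = 11.0587 / 12.4440 = 0.8887.

0.889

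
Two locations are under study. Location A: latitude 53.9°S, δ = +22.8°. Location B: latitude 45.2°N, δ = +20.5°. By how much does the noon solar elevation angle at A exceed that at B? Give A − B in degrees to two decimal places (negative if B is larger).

A: 90° − |-53.9 − (22.8)| = 13.30°.
B: 90° − |45.2 − (20.5)| = 65.30°.
A − B = 13.30 − 65.30 = -52.00°.

-52.00°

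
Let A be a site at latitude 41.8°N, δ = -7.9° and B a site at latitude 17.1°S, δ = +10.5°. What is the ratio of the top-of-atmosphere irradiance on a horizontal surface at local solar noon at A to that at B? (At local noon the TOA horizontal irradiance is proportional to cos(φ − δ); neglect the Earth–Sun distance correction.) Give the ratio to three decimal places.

A: cos θ_z = cos(41.8° − (-7.9°)) = 0.6468.
B: cos θ_z = cos(-17.1° − (10.5°)) = 0.8862.
Ratio A/B = 0.6468 / 0.8862 = 0.7299.

0.730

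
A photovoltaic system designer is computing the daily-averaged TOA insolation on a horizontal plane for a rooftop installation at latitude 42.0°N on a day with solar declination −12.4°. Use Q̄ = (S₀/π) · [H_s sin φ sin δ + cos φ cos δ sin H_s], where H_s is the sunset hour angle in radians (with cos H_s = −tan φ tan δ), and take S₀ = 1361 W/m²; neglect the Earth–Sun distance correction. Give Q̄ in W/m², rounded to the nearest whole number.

223 W/m²

The sunset hour angle satisfies cos H_s = −tan φ tan δ = 0.1980, giving H_s = 78.58°. In radians, H_s = 1.3715.
H_s sin φ sin δ = 1.3715 × 0.6691 × -0.2147 = -0.1970.
cos φ cos δ sin H_s = 0.7431 × 0.9767 × 0.9802 = 0.7114.
Q̄ = (1361/π) × (-0.1970 + 0.7114) = 433.22 × 0.5144 = 222.85 W/m².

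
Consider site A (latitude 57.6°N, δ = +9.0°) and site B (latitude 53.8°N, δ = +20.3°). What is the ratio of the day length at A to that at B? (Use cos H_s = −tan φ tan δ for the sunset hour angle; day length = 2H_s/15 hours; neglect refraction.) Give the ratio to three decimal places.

A: H_s = arccos(−tan 57.6° · tan 9.0°) = 104.45°, so 2H_s/15 = 13.9267 h.
B: H_s = arccos(−tan 53.8° · tan 20.3°) = 120.36°, so 2H_s/15 = 16.0480 h.
Ratio A/B = 13.9267 / 16.0480 = 0.8678.

0.868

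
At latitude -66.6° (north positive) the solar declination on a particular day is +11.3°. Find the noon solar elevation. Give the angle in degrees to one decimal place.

12.1°

At local solar noon the hour angle is zero, so the elevation is 90° − |φ − δ| = 90° − |-66.6° − (11.3°)| = 90° − 77.9° = 12.1°.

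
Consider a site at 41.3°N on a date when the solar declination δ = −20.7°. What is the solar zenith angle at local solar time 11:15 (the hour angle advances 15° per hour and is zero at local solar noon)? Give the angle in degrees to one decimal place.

Hour angle H = 15° × (11.25 − 12) = -11.25°.
cos θ_z = sin φ sin δ + cos φ cos δ cos H = (0.6600)(-0.3535) + (0.7513)(0.9354)(0.9808) = 0.4560.
θ_z = arccos(0.4560) = 62.87°.

62.9°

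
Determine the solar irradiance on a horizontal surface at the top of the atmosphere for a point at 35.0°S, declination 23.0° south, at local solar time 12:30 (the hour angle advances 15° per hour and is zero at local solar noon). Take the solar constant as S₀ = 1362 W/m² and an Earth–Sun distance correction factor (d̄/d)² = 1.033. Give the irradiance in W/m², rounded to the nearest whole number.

Hour angle H = 15° × (12.5 − 12) = 7.50°.
cos θ_z = sin(-35.0°) sin(-23.0°) + cos(-35.0°) cos(-23.0°) cos(7.50°) = 0.2241 + 0.7476 = 0.9717.
Top-of-atmosphere irradiance = S₀ (d̄/d)² cos θ_z = 1362 × 1.033 × 0.9717 = 1367.13 W/m².

1367 W/m²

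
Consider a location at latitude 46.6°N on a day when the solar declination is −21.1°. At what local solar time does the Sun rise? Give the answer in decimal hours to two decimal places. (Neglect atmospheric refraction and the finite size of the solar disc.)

7.61 h

−tan φ tan δ = −(1.0575)(-0.3859) = 0.4081; H_s = arccos(0.4081) = 65.91°.
Sunrise is at 12 − H_s/15 = 12 − 4.394 = 7.606 h local solar time.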